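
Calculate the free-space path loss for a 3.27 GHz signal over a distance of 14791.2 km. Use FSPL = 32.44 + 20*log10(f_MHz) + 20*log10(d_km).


f = 3.27 GHz = 3270.0000 MHz
d = 14791.2 km
FSPL = 32.44 + 20*log10(3270.0000) + 20*log10(14791.2)
FSPL = 32.44 + 70.2910 + 83.4001
FSPL = 186.1310 dB

186.1310 dB


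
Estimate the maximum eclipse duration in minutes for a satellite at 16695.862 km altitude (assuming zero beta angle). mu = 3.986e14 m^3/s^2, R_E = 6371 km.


r = 23066.8620 km
T = 581.0891 min
Eclipse fraction = arcsin(R_E/r)/pi = arcsin(6371.0000/23066.8620)/pi
= arcsin(0.2761971)/pi = 0.08907425
Eclipse duration = 0.08907425 * 581.0891 = 51.7601 min

51.7601 minutes


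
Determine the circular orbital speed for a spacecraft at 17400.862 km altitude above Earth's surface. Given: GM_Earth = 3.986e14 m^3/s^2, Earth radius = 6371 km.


r = R_E + alt = 6371.0 + 17400.862 = 23771.8620 km = 2.3771862e+07 m
v = sqrt(mu/r) = sqrt(3.986e14 / 2.3771862e+07) = 4094.8410 m/s = 4.0948 km/s

4.0948 km/s


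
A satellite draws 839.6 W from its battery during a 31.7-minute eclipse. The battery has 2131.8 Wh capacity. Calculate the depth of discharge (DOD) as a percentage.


E_used = P * t / 60 = 839.6 * 31.7 / 60 = 443.5887 Wh
DOD = E_used / E_total * 100 = 443.5887 / 2131.8 * 100
DOD = 20.8082 %

20.8082 %


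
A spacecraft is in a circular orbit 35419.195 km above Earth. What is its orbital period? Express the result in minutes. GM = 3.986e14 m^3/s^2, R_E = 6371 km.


r = 41790.1950 km = 4.1790195e+07 m
T = 2*pi*sqrt(r^3/mu) = 2*pi*sqrt(7.2983249e+22 / 3.986e14)
T = 85020.3361 s = 1417.0056 min

1417.0056 minutes


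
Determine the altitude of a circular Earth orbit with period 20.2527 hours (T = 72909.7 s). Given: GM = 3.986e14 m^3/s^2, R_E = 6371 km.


T = 72909.7 s
r = (mu*T^2/(4*pi^2))^(1/3) = (3.986e14 * 72909.7^2 / (4*pi^2))^(1/3)
r = 3.7720959e+07 m = 37720.9591 km
alt = r - R_E = 37720.9591 - 6371 = 31349.9591 km

31349.9591 km


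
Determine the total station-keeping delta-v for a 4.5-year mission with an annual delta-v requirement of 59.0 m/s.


dV = rate * years = 59.0 * 4.5
dV = 265.5000 m/s

265.5000 m/s


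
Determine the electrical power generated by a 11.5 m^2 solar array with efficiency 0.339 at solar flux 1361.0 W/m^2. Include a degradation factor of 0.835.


P = area * eta * S * degradation
P = 11.5 * 0.339 * 1361.0 * 0.835
P = 4430.3918 W

4430.3918 W


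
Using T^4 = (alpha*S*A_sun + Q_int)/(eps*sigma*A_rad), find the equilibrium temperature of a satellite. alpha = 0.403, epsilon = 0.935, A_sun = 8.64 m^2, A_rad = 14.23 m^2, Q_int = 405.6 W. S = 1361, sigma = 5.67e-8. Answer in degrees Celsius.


Numerator = alpha*S*A_sun + Q_int = 0.403*1361*8.64 + 405.6 = 5144.4931 W
Denominator = eps*sigma*A_rad = 0.935*5.67e-8*14.23 = 7.5439634e-07 W/K^4
T^4 = 6.8193506e+09 K^4
T = 287.3662 K = 14.2162 C

14.2162 degrees Celsius


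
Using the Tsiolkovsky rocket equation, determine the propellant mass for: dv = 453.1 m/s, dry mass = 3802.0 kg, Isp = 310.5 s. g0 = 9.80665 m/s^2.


ve = Isp * g0 = 310.5 * 9.80665 = 3044.964825 m/s
mass ratio = exp(dv/ve) = exp(453.1/3044.964825) = 1.16044440
m_prop = m_dry * (mr - 1) = 3802.0 * (1.16044440 - 1)
m_prop = 610.0096 kg

610.0096 kg


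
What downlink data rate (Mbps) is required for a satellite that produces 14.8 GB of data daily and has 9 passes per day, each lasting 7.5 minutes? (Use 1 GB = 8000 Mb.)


total contact time = 9 * 7.5 * 60 = 4050.0000 s
data = 14.8 GB = 118400.0000 Mb
rate = 118400.0000 / 4050.0000 = 29.2346 Mbps

29.2346 Mbps


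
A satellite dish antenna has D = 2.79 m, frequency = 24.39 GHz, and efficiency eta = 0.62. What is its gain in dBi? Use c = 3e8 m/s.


lambda = c/f = 3e8 / 2.439e+10 = 0.01230012 m
G = eta*(pi*D/lambda)^2 = 0.62*(pi*2.79/0.01230012)^2
G = 314833.4965 (linear)
G = 10*log10(314833.4965) = 54.9808 dBi

54.9808 dBi


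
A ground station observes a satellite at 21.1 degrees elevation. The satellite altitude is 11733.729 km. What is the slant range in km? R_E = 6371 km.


h = 11733.729 km, el = 21.1 deg
d = -R_E*sin(el) + sqrt((R_E*sin(el))^2 + 2*R_E*h + h^2)
d = -6371.0000*sin(0.3682645) + sqrt((6371.0000*0.3599968)^2 + 2*6371.0000*11733.729 + 11733.729^2)
d = 14807.6853 km

14807.6853 km


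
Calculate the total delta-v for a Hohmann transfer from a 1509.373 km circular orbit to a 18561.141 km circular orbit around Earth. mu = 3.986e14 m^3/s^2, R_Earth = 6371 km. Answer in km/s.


r1 = 7880.3730 km = 7.880373e+06 m
r2 = 24932.1410 km = 2.4932141e+07 m
dv1 = sqrt(mu/r1)*(sqrt(2*r2/(r1+r2)) - 1) = 1655.3318 m/s
dv2 = sqrt(mu/r2)*(1 - sqrt(2*r1/(r1+r2))) = 1227.2904 m/s
total dv = |dv1| + |dv2| = 1655.3318 + 1227.2904 = 2882.6222 m/s = 2.8826 km/s

2.8826 km/s


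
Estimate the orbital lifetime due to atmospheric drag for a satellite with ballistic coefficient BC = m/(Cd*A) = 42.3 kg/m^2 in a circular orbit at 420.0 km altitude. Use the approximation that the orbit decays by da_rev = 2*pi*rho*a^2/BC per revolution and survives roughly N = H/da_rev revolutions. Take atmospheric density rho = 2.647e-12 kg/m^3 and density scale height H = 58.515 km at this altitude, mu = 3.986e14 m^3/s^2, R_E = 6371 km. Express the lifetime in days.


a = R_E + alt = 6791.0000 km = 6.791e+06 m
da_rev = 2*pi*rho*a^2/BC = 2*pi*2.647e-12*(6.791e+06)^2/42.3 = 18.132634 m per revolution
N = H/da_rev = 58515.0000 m / 18.132634 m = 3227.0545 revolutions
P = 2*pi*sqrt(a^3/mu) = 5569.4437 s
lifetime = N*P = 3227.0545 * 5569.4437 = 1.7972899e+07 s = 208.0197 days

208.0197 days


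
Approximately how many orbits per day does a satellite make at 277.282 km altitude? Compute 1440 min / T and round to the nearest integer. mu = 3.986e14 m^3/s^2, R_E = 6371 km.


r = 6.648282e+06 m
T = 2*pi*sqrt(r^3/mu) = 5394.8003 s = 89.9133 min
revs/day = 1440 / 89.9133 = 16.0154
Rounded: 16 revolutions per day

16 revolutions per day


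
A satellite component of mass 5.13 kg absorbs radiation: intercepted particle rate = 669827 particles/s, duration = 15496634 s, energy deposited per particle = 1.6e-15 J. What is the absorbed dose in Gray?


Total energy deposited = rate * time * E_per
  = 669827 * 15496634 * 1.6e-15 = 0.0166081 J
Dose = E_total / mass = 0.0166081 / 5.13
Dose = 0.003237447 Gy

0.0032 Gy


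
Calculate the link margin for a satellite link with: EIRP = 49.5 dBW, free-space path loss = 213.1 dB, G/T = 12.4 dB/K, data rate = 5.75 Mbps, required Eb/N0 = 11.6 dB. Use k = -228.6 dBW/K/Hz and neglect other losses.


C/N0 = EIRP - FSPL + G/T - k = 49.5 - 213.1 + 12.4 - (-228.6)
C/N0 = 77.4000 dB-Hz
R_b = 5.75 Mbps = 5.75e+06 bps -> 10*log10(R_b) = 67.5967 dB-Hz
Eb/N0 = C/N0 - 10*log10(R_b) = 77.4000 - 67.5967 = 9.8033 dB
Margin = Eb/N0 - Eb/N0_req = 9.8033 - 11.6 = -1.7967 dB (negative margin: link does not close)

-1.7967 dB


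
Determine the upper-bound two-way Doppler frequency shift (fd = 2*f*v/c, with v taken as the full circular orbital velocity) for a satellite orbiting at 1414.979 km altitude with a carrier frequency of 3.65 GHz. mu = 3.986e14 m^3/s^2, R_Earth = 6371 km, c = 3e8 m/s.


r = 7.785979e+06 m
v = sqrt(mu/r) = 7155.0395 m/s (worst-case radial velocity)
f = 3.65 GHz = 3.65e+09 Hz
fd = 2*f*v/c = 2*3.65e+09*7155.0395/3.0e+08
fd = 174105.9602 Hz

174105.9602 Hz


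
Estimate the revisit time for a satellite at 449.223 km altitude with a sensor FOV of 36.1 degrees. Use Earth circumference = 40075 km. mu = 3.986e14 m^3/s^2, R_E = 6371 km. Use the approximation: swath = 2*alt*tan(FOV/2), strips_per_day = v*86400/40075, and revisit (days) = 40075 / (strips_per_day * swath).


swath = 2*449.223*tan(0.3150319) = 292.7899 km
v = sqrt(mu/r) = 7644.8569 m/s = 7.6449 km/s
strips/day = v*86400/40075 = 7.6449*86400/40075 = 16.4820
coverage/day = strips * swath = 16.4820 * 292.7899 = 4825.7588 km
revisit = 40075 / 4825.7588 = 8.3044 days

8.3044 days


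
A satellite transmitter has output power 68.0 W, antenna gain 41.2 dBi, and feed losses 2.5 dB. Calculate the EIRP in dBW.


Pt = 68.0 W = 18.3251 dBW
EIRP = Pt_dBW + Gt - losses = 18.3251 + 41.2 - 2.5 = 57.0251 dBW

57.0251 dBW


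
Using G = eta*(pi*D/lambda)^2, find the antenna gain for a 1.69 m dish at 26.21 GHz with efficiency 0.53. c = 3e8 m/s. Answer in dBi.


lambda = c/f = 3e8 / 2.621e+10 = 0.01144601 m
G = eta*(pi*D/lambda)^2 = 0.53*(pi*1.69/0.01144601)^2
G = 114035.6275 (linear)
G = 10*log10(114035.6275) = 50.5704 dBi

50.5704 dBi


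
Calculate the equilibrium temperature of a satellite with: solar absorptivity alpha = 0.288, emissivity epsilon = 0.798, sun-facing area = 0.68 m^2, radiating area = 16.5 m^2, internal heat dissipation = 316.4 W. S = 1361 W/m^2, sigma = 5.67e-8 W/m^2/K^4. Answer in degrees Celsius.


Numerator = alpha*S*A_sun + Q_int = 0.288*1361*0.68 + 316.4 = 582.9382 W
Denominator = eps*sigma*A_rad = 0.798*5.67e-8*16.5 = 7.465689e-07 W/K^4
T^4 = 7.808231e+08 K^4
T = 167.1622 K = -105.9878 C

-105.9878 degrees Celsius


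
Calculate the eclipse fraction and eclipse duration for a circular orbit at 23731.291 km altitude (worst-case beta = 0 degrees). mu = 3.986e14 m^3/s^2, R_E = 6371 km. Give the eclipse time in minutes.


r = 30102.2910 km
T = 866.2820 min
Eclipse fraction = arcsin(R_E/r)/pi = arcsin(6371.0000/30102.2910)/pi
= arcsin(0.211645)/pi = 0.06788207
Eclipse duration = 0.06788207 * 866.2820 = 58.8050 min

58.8050 minutes


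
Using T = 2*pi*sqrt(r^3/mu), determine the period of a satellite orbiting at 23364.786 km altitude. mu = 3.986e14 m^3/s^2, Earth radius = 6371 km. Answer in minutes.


r = 29735.7860 km = 2.9735786e+07 m
T = 2*pi*sqrt(r^3/mu) = 2*pi*sqrt(2.6292887e+22 / 3.986e14)
T = 51030.5625 s = 850.5094 min

850.5094 minutes


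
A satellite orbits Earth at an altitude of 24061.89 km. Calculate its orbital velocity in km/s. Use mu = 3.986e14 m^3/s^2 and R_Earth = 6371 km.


r = R_E + alt = 6371.0 + 24061.89 = 30432.8900 km = 3.043289e+07 m
v = sqrt(mu/r) = sqrt(3.986e14 / 3.043289e+07) = 3619.0705 m/s = 3.6191 km/s

3.6191 km/s


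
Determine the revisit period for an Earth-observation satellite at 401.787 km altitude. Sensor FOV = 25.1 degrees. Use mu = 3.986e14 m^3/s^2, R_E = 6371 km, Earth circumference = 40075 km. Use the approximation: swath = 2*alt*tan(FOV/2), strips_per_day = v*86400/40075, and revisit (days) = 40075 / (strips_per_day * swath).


swath = 2*401.787*tan(0.2190388) = 178.8839 km
v = sqrt(mu/r) = 7671.5821 m/s = 7.6716 km/s
strips/day = v*86400/40075 = 7.6716*86400/40075 = 16.5396
coverage/day = strips * swath = 16.5396 * 178.8839 = 2958.6696 km
revisit = 40075 / 2958.6696 = 13.5449 days

13.5449 days


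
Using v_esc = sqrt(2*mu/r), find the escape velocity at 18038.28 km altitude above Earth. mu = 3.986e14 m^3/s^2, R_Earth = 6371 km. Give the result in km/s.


r = 6371.0 + 18038.28 = 24409.2800 km = 2.440928e+07 m
v_esc = sqrt(2*mu/r) = sqrt(2*3.986e14 / 2.440928e+07)
v_esc = 5714.8674 m/s = 5.7149 km/s

5.7149 km/s


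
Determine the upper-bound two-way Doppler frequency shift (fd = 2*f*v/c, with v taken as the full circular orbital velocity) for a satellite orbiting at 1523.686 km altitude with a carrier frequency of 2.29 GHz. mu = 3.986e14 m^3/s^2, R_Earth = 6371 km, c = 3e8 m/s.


r = 7.894686e+06 m
v = sqrt(mu/r) = 7105.6075 m/s (worst-case radial velocity)
f = 2.29 GHz = 2.29e+09 Hz
fd = 2*f*v/c = 2*2.29e+09*7105.6075/3.0e+08
fd = 108478.9417 Hz

108478.9417 Hz


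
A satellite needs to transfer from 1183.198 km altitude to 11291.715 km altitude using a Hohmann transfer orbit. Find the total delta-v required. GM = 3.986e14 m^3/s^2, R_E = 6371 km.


r1 = 7554.1980 km = 7.554198e+06 m
r2 = 17662.7150 km = 1.7662715e+07 m
dv1 = sqrt(mu/r1)*(sqrt(2*r2/(r1+r2)) - 1) = 1333.5239 m/s
dv2 = sqrt(mu/r2)*(1 - sqrt(2*r1/(r1+r2))) = 1073.4260 m/s
total dv = |dv1| + |dv2| = 1333.5239 + 1073.4260 = 2406.9499 m/s = 2.4069 km/s

2.4069 km/s


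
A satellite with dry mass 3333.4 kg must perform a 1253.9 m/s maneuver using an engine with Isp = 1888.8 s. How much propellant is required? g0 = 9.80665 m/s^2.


ve = Isp * g0 = 1888.8 * 9.80665 = 18522.800520 m/s
mass ratio = exp(dv/ve) = exp(1253.9/18522.800520) = 1.07003884
m_prop = m_dry * (mr - 1) = 3333.4 * (1.07003884 - 1)
m_prop = 233.4675 kg

233.4675 kg


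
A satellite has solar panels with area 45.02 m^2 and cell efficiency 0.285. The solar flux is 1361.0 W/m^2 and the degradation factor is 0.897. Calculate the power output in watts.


P = area * eta * S * degradation
P = 45.02 * 0.285 * 1361.0 * 0.897
P = 15663.9367 W

15663.9367 W


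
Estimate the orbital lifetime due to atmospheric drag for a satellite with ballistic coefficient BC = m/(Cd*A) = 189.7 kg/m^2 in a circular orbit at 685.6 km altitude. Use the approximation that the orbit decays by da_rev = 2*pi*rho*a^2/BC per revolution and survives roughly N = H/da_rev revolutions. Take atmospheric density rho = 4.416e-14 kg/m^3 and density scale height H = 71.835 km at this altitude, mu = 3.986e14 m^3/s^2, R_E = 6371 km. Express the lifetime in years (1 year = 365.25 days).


a = R_E + alt = 7056.6000 km = 7.0566e+06 m
da_rev = 2*pi*rho*a^2/BC = 2*pi*4.416e-14*(7.0566e+06)^2/189.7 = 0.0728337386 m per revolution
N = H/da_rev = 71835.0000 m / 0.0728337386 m = 986287.4187 revolutions
P = 2*pi*sqrt(a^3/mu) = 5899.3542 s
lifetime = N*P = 986287.4187 * 5899.3542 = 5.8184588e+09 s = 67343.2734 days
years = 67343.2734 / 365.25 = 184.3758 years

184.3758 years


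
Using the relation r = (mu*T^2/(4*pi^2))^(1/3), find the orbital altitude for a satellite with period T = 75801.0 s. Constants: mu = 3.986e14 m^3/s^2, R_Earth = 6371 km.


T = 75801.0 s
r = (mu*T^2/(4*pi^2))^(1/3) = (3.986e14 * 75801.0^2 / (4*pi^2))^(1/3)
r = 3.8711721e+07 m = 38711.7207 km
alt = r - R_E = 38711.7207 - 6371 = 32340.7207 km

32340.7207 km


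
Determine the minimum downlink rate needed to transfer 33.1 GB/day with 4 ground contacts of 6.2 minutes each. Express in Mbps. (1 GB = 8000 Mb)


total contact time = 4 * 6.2 * 60 = 1488.0000 s
data = 33.1 GB = 264800.0000 Mb
rate = 264800.0000 / 1488.0000 = 177.9570 Mbps

177.9570 Mbps


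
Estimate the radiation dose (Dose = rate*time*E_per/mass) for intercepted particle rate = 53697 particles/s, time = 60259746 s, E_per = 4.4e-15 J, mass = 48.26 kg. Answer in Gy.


Total energy deposited = rate * time * E_per
  = 53697 * 60259746 * 4.4e-15 = 0.01423738 J
Dose = E_total / mass = 0.01423738 / 48.26
Dose = 2.9501404e-04 Gy

2.9501e-04 Gy


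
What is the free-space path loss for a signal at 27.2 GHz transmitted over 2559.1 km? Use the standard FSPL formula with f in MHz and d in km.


f = 27.2 GHz = 27200.0000 MHz
d = 2559.1 km
FSPL = 32.44 + 20*log10(27200.0000) + 20*log10(2559.1)
FSPL = 32.44 + 88.6914 + 68.1617
FSPL = 189.2931 dB

189.2931 dB


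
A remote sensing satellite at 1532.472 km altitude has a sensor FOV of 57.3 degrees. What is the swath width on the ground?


FOV = 57.3 deg = 1.0001 rad
swath = 2 * alt * tan(FOV/2) = 2 * 1532.472 * tan(0.5000368)
swath = 2 * 1532.472 * 0.5463503
swath = 1674.5331 km

1674.5331 km


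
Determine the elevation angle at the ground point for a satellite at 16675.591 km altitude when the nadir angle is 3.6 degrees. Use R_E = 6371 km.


r = R_E + alt = 23046.5910 km
Law of sines in the satellite / Earth-center / ground-point triangle:
  sin(nadir)/R_E = sin(90 + el)/r  =>  cos(el) = (r/R_E)*sin(nadir)
cos(el) = (23046.5910 / 6371.0000) * sin(3.6 deg) = 0.2271398
el = arccos(0.2271398) = 76.8713 deg
(Earth-central angle = 90 - nadir - el = 9.5287 deg)

76.8713 degrees


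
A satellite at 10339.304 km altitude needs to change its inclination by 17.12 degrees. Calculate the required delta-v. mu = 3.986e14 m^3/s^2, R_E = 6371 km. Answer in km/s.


r = 16710.3040 km = 1.6710304e+07 m
V = sqrt(mu/r) = 4884.0092 m/s
di = 17.12 deg = 0.2988004 rad
dV = 2*V*sin(di/2) = 2*4884.0092*sin(0.1494002)
dV = 1453.9209 m/s = 1.4539 km/s

1.4539 km/s


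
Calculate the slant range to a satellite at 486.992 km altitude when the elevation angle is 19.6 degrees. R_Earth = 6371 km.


h = 486.992 km, el = 19.6 deg
d = -R_E*sin(el) + sqrt((R_E*sin(el))^2 + 2*R_E*h + h^2)
d = -6371.0000*sin(0.3420845) + sqrt((6371.0000*0.3354516)^2 + 2*6371.0000*486.992 + 486.992^2)
d = 1180.9511 km

1180.9511 km


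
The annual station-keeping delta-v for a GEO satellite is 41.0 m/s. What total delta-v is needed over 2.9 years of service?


dV = rate * years = 41.0 * 2.9
dV = 118.9000 m/s

118.9000 m/s


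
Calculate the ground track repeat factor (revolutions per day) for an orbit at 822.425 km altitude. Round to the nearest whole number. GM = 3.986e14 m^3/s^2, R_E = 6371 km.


r = 7.193425e+06 m
T = 2*pi*sqrt(r^3/mu) = 6071.7629 s = 101.1960 min
revs/day = 1440 / 101.1960 = 14.2298
Rounded: 14 revolutions per day

14 revolutions per day


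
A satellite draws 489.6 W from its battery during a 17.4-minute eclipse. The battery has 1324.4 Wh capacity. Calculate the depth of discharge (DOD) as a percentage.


E_used = P * t / 60 = 489.6 * 17.4 / 60 = 141.9840 Wh
DOD = E_used / E_total * 100 = 141.9840 / 1324.4 * 100
DOD = 10.7206 %

10.7206 %


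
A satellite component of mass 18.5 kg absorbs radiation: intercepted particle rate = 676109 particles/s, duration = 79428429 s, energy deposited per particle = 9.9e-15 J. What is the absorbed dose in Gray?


Total energy deposited = rate * time * E_per
  = 676109 * 79428429 * 9.9e-15 = 0.5316525 J
Dose = E_total / mass = 0.5316525 / 18.5
Dose = 0.02873797 Gy

0.0287 Gy


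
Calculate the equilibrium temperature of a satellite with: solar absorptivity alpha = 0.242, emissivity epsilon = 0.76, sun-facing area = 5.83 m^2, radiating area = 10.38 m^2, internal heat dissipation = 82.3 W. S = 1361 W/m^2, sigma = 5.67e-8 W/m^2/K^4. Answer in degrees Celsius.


Numerator = alpha*S*A_sun + Q_int = 0.242*1361*5.83 + 82.3 = 2002.4805 W
Denominator = eps*sigma*A_rad = 0.76*5.67e-8*10.38 = 4.4729496e-07 W/K^4
T^4 = 4.4768679e+09 K^4
T = 258.6685 K = -14.4815 C

-14.4815 degrees Celsius


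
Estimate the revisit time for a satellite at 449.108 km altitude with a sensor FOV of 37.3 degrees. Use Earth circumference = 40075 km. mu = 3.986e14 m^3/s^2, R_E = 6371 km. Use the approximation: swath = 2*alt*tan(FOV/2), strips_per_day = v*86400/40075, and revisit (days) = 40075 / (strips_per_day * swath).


swath = 2*449.108*tan(0.3255039) = 303.1560 km
v = sqrt(mu/r) = 7644.9213 m/s = 7.6449 km/s
strips/day = v*86400/40075 = 7.6449*86400/40075 = 16.4821
coverage/day = strips * swath = 16.4821 * 303.1560 = 4996.6547 km
revisit = 40075 / 4996.6547 = 8.0204 days

8.0204 days


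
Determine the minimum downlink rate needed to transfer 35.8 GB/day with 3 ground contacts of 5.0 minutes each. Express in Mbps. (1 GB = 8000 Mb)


total contact time = 3 * 5.0 * 60 = 900.0000 s
data = 35.8 GB = 286400.0000 Mb
rate = 286400.0000 / 900.0000 = 318.2222 Mbps

318.2222 Mbps


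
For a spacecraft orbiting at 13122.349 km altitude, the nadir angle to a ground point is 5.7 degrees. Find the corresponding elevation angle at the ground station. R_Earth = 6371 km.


r = R_E + alt = 19493.3490 km
Law of sines in the satellite / Earth-center / ground-point triangle:
  sin(nadir)/R_E = sin(90 + el)/r  =>  cos(el) = (r/R_E)*sin(nadir)
cos(el) = (19493.3490 / 6371.0000) * sin(5.7 deg) = 0.3038886
el = arccos(0.3038886) = 72.3087 deg
(Earth-central angle = 90 - nadir - el = 11.9913 deg)

72.3087 degrees


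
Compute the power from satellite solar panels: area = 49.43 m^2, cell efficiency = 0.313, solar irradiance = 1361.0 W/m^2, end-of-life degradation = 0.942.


P = area * eta * S * degradation
P = 49.43 * 0.313 * 1361.0 * 0.942
P = 19835.5376 W

19835.5376 W


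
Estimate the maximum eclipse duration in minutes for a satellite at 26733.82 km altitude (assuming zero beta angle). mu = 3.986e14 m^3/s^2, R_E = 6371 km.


r = 33104.8200 km
T = 999.0721 min
Eclipse fraction = arcsin(R_E/r)/pi = arcsin(6371.0000/33104.8200)/pi
= arcsin(0.1924493)/pi = 0.0616431
Eclipse duration = 0.0616431 * 999.0721 = 61.5859 min

61.5859 minutes


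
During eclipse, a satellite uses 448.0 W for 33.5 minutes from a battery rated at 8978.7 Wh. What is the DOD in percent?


E_used = P * t / 60 = 448.0 * 33.5 / 60 = 250.1333 Wh
DOD = E_used / E_total * 100 = 250.1333 / 8978.7 * 100
DOD = 2.7859 %

2.7859 %


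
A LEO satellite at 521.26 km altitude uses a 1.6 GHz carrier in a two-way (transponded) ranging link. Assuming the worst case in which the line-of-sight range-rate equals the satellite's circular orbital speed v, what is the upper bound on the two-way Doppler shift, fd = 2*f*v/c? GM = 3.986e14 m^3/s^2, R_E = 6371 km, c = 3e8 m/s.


r = 6.89226e+06 m
v = sqrt(mu/r) = 7604.8004 m/s (worst-case radial velocity)
f = 1.6 GHz = 1.6e+09 Hz
fd = 2*f*v/c = 2*1.6e+09*7604.8004/3.0e+08
fd = 81117.8712 Hz

81117.8712 Hz


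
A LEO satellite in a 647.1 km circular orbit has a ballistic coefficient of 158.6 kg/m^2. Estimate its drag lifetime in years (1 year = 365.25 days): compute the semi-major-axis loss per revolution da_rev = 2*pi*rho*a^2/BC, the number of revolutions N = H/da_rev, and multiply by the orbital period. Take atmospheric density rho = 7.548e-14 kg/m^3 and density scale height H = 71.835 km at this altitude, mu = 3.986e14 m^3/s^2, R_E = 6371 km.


a = R_E + alt = 7018.1000 km = 7.0181e+06 m
da_rev = 2*pi*rho*a^2/BC = 2*pi*7.548e-14*(7.0181e+06)^2/158.6 = 0.147281325 m per revolution
N = H/da_rev = 71835.0000 m / 0.147281325 m = 487740.0461 revolutions
P = 2*pi*sqrt(a^3/mu) = 5851.1408 s
lifetime = N*P = 487740.0461 * 5851.1408 = 2.8538357e+09 s = 33030.5056 days
years = 33030.5056 / 365.25 = 90.4326 years

90.4326 years


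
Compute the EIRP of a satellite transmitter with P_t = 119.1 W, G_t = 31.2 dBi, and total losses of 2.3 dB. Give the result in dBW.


Pt = 119.1 W = 20.7591 dBW
EIRP = Pt_dBW + Gt - losses = 20.7591 + 31.2 - 2.3 = 49.6591 dBW

49.6591 dBW


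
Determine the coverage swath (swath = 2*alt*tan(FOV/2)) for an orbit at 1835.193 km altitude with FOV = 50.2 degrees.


FOV = 50.2 deg = 0.8761553 rad
swath = 2 * alt * tan(FOV/2) = 2 * 1835.193 * tan(0.4380776)
swath = 2 * 1835.193 * 0.4684342
swath = 1719.3344 km

1719.3344 km


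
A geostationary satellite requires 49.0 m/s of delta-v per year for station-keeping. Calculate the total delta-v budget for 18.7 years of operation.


dV = rate * years = 49.0 * 18.7
dV = 916.3000 m/s

916.3000 m/s


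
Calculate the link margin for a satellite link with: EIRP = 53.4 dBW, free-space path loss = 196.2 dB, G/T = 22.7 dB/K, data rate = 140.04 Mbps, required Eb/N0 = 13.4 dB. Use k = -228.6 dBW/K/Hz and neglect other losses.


C/N0 = EIRP - FSPL + G/T - k = 53.4 - 196.2 + 22.7 - (-228.6)
C/N0 = 108.5000 dB-Hz
R_b = 140.04 Mbps = 1.4004e+08 bps -> 10*log10(R_b) = 81.4625 dB-Hz
Eb/N0 = C/N0 - 10*log10(R_b) = 108.5000 - 81.4625 = 27.0375 dB
Margin = Eb/N0 - Eb/N0_req = 27.0375 - 13.4 = 13.6375 dB (link closes)

13.6375 dB


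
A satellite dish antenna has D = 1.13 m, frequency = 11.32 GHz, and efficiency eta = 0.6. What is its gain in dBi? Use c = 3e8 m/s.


lambda = c/f = 3e8 / 1.132e+10 = 0.02650177 m
G = eta*(pi*D/lambda)^2 = 0.6*(pi*1.13/0.02650177)^2
G = 10766.0955 (linear)
G = 10*log10(10766.0955) = 40.3206 dBi

40.3206 dBi


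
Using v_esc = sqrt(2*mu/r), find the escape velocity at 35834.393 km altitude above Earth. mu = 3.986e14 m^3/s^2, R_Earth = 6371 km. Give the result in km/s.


r = 6371.0 + 35834.393 = 42205.3930 km = 4.2205393e+07 m
v_esc = sqrt(2*mu/r) = sqrt(2*3.986e14 / 4.2205393e+07)
v_esc = 4346.0996 m/s = 4.3461 km/s

4.3461 km/s


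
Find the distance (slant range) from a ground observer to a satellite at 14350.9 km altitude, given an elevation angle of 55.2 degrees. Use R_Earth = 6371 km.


h = 14350.9 km, el = 55.2 deg
d = -R_E*sin(el) + sqrt((R_E*sin(el))^2 + 2*R_E*h + h^2)
d = -6371.0000*sin(0.9634217) + sqrt((6371.0000*0.8211492)^2 + 2*6371.0000*14350.9 + 14350.9^2)
d = 15168.8634 km

15168.8634 km


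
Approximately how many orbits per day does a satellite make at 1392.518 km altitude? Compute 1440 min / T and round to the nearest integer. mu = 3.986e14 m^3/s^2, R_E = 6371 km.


r = 7.763518e+06 m
T = 2*pi*sqrt(r^3/mu) = 6807.6790 s = 113.4613 min
revs/day = 1440 / 113.4613 = 12.6916
Rounded: 13 revolutions per day

13 revolutions per day


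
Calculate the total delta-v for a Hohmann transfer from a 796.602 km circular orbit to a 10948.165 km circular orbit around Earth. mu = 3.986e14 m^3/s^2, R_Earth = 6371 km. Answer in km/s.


r1 = 7167.6020 km = 7.167602e+06 m
r2 = 17319.1650 km = 1.7319165e+07 m
dv1 = sqrt(mu/r1)*(sqrt(2*r2/(r1+r2)) - 1) = 1412.1028 m/s
dv2 = sqrt(mu/r2)*(1 - sqrt(2*r1/(r1+r2))) = 1126.7551 m/s
total dv = |dv1| + |dv2| = 1412.1028 + 1126.7551 = 2538.8578 m/s = 2.5389 km/s

2.5389 km/s


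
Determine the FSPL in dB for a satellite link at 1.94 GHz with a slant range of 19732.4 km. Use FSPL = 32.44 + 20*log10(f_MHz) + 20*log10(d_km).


f = 1.94 GHz = 1940.0000 MHz
d = 19732.4 km
FSPL = 32.44 + 20*log10(1940.0000) + 20*log10(19732.4)
FSPL = 32.44 + 65.7560 + 85.9036
FSPL = 184.0996 dB

184.0996 dB


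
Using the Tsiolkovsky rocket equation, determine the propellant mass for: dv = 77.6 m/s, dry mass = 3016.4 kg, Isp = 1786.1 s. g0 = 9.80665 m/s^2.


ve = Isp * g0 = 1786.1 * 9.80665 = 17515.657565 m/s
mass ratio = exp(dv/ve) = exp(77.6/17515.657565) = 1.00444015
m_prop = m_dry * (mr - 1) = 3016.4 * (1.00444015 - 1)
m_prop = 13.3933 kg

13.3933 kg


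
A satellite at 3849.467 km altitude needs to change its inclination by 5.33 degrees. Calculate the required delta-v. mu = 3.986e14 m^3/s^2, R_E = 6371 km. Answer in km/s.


r = 10220.4670 km = 1.0220467e+07 m
V = sqrt(mu/r) = 6245.0120 m/s
di = 5.33 deg = 0.09302605 rad
dV = 2*V*sin(di/2) = 2*6245.0120*sin(0.04651302)
dV = 580.7393 m/s = 0.5807393 km/s

0.5807 km/s


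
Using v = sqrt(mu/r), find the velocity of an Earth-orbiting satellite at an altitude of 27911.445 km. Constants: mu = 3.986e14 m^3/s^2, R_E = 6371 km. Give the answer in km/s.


r = R_E + alt = 6371.0 + 27911.445 = 34282.4450 km = 3.4282445e+07 m
v = sqrt(mu/r) = sqrt(3.986e14 / 3.4282445e+07) = 3409.8302 m/s = 3.4098 km/s

3.4098 km/s


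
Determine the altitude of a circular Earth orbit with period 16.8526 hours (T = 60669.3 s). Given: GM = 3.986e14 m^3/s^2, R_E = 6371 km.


T = 60669.3 s
r = (mu*T^2/(4*pi^2))^(1/3) = (3.986e14 * 60669.3^2 / (4*pi^2))^(1/3)
r = 3.3371201e+07 m = 33371.2014 km
alt = r - R_E = 33371.2014 - 6371 = 27000.2014 km

27000.2014 km


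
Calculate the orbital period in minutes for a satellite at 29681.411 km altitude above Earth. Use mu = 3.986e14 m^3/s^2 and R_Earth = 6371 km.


r = 36052.4110 km = 3.6052411e+07 m
T = 2*pi*sqrt(r^3/mu) = 2*pi*sqrt(4.6860071e+22 / 3.986e14)
T = 68125.9688 s = 1135.4328 min

1135.4328 minutes


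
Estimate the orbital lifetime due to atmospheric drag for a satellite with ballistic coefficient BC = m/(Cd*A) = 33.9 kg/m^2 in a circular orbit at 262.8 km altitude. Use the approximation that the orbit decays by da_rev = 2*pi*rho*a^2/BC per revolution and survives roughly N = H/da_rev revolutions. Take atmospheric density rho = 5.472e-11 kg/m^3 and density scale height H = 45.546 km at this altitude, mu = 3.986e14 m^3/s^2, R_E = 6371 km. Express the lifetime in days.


a = R_E + alt = 6633.8000 km = 6.6338e+06 m
da_rev = 2*pi*rho*a^2/BC = 2*pi*5.472e-11*(6.6338e+06)^2/33.9 = 446.324787 m per revolution
N = H/da_rev = 45546.0000 m / 446.324787 m = 102.0468 revolutions
P = 2*pi*sqrt(a^3/mu) = 5377.1826 s
lifetime = N*P = 102.0468 * 5377.1826 = 548724.0776 s = 6.3510 days

6.3510 days


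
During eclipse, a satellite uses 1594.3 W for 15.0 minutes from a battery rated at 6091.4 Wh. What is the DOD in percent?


E_used = P * t / 60 = 1594.3 * 15.0 / 60 = 398.5750 Wh
DOD = E_used / E_total * 100 = 398.5750 / 6091.4 * 100
DOD = 6.5432 %

6.5432 %


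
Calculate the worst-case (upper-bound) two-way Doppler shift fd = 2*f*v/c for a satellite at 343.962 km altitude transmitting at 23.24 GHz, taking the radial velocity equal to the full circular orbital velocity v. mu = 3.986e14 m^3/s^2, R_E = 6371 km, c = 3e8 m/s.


r = 6.714962e+06 m
v = sqrt(mu/r) = 7704.5427 m/s (worst-case radial velocity)
f = 23.24 GHz = 2.324e+10 Hz
fd = 2*f*v/c = 2*2.324e+10*7704.5427/3.0e+08
fd = 1.1936905e+06 Hz

1.1937e+06 Hz


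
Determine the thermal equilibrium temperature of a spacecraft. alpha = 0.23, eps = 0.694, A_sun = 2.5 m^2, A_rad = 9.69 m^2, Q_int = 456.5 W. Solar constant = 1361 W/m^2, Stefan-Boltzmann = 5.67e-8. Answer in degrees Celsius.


Numerator = alpha*S*A_sun + Q_int = 0.23*1361*2.5 + 456.5 = 1239.0750 W
Denominator = eps*sigma*A_rad = 0.694*5.67e-8*9.69 = 3.8129956e-07 W/K^4
T^4 = 3.2496103e+09 K^4
T = 238.7579 K = -34.3921 C

-34.3921 degrees Celsius


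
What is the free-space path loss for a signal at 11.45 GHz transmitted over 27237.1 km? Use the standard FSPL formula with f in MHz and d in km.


f = 11.45 GHz = 11450.0000 MHz
d = 27237.1 km
FSPL = 32.44 + 20*log10(11450.0000) + 20*log10(27237.1)
FSPL = 32.44 + 81.1761 + 88.7032
FSPL = 202.3193 dB

202.3193 dB


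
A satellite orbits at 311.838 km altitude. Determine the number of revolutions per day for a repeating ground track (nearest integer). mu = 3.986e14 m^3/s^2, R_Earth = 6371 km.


r = 6.682838e+06 m
T = 2*pi*sqrt(r^3/mu) = 5436.9160 s = 90.6153 min
revs/day = 1440 / 90.6153 = 15.8914
Rounded: 16 revolutions per day

16 revolutions per day


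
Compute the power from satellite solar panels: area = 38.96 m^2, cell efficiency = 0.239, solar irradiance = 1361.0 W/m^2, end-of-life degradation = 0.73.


P = area * eta * S * degradation
P = 38.96 * 0.239 * 1361.0 * 0.73
P = 9251.1950 W

9251.1950 W


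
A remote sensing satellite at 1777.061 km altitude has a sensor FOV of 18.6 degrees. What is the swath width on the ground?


FOV = 18.6 deg = 0.3246312 rad
swath = 2 * alt * tan(FOV/2) = 2 * 1777.061 * tan(0.1623156)
swath = 2 * 1777.061 * 0.1637563
swath = 582.0098 km

582.0098 km


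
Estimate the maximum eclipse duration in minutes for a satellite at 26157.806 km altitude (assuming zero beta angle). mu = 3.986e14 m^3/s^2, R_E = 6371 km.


r = 32528.8060 km
T = 973.1105 min
Eclipse fraction = arcsin(R_E/r)/pi = arcsin(6371.0000/32528.8060)/pi
= arcsin(0.1958572)/pi = 0.0627489
Eclipse duration = 0.0627489 * 973.1105 = 61.0616 min

61.0616 minutes


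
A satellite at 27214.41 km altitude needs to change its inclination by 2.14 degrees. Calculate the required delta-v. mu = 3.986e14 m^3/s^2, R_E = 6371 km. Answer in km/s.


r = 33585.4100 km = 3.358541e+07 m
V = sqrt(mu/r) = 3445.0325 m/s
di = 2.14 deg = 0.03735005 rad
dV = 2*V*sin(di/2) = 2*3445.0325*sin(0.01867502)
dV = 128.6646 m/s = 0.1286646 km/s

0.1287 km/s


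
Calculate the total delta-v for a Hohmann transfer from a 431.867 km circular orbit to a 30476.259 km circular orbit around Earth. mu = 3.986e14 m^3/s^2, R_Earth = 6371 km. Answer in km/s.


r1 = 6802.8670 km = 6.802867e+06 m
r2 = 36847.2590 km = 3.6847259e+07 m
dv1 = sqrt(mu/r1)*(sqrt(2*r2/(r1+r2)) - 1) = 2291.3753 m/s
dv2 = sqrt(mu/r2)*(1 - sqrt(2*r1/(r1+r2))) = 1452.7560 m/s
total dv = |dv1| + |dv2| = 2291.3753 + 1452.7560 = 3744.1313 m/s = 3.7441 km/s

3.7441 km/s


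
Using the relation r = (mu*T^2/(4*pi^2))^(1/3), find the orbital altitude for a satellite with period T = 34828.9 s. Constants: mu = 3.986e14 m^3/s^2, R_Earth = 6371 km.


T = 34828.9 s
r = (mu*T^2/(4*pi^2))^(1/3) = (3.986e14 * 34828.9^2 / (4*pi^2))^(1/3)
r = 2.3050783e+07 m = 23050.7835 km
alt = r - R_E = 23050.7835 - 6371 = 16679.7835 km

16679.7835 km


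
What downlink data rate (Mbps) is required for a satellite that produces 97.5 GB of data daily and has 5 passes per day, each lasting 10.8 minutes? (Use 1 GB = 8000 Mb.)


total contact time = 5 * 10.8 * 60 = 3240.0000 s
data = 97.5 GB = 780000.0000 Mb
rate = 780000.0000 / 3240.0000 = 240.7407 Mbps

240.7407 Mbps


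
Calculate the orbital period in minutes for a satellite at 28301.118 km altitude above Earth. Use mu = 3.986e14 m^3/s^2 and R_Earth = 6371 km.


r = 34672.1180 km = 3.4672118e+07 m
T = 2*pi*sqrt(r^3/mu) = 2*pi*sqrt(4.1681287e+22 / 3.986e14)
T = 64251.2793 s = 1070.8547 min

1070.8547 minutes


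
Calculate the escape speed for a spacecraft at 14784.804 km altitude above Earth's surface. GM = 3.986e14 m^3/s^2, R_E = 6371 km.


r = 6371.0 + 14784.804 = 21155.8040 km = 2.1155804e+07 m
v_esc = sqrt(2*mu/r) = sqrt(2*3.986e14 / 2.1155804e+07)
v_esc = 6138.5935 m/s = 6.1386 km/s

6.1386 km/s


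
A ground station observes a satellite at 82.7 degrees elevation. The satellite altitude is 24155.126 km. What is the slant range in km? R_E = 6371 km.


h = 24155.126 km, el = 82.7 deg
d = -R_E*sin(el) + sqrt((R_E*sin(el))^2 + 2*R_E*h + h^2)
d = -6371.0000*sin(1.4434) + sqrt((6371.0000*0.9918944)^2 + 2*6371.0000*24155.126 + 24155.126^2)
d = 24196.0306 km

24196.0306 km


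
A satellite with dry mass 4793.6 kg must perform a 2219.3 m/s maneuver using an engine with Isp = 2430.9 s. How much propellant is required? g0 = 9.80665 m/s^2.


ve = Isp * g0 = 2430.9 * 9.80665 = 23838.985485 m/s
mass ratio = exp(dv/ve) = exp(2219.3/23838.985485) = 1.09756644
m_prop = m_dry * (mr - 1) = 4793.6 * (1.09756644 - 1)
m_prop = 467.6945 kg

467.6945 kg


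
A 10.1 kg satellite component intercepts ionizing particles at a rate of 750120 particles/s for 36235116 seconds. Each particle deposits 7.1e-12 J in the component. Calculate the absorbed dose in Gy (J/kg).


Total energy deposited = rate * time * E_per
  = 750120 * 36235116 * 7.1e-12 = 192.9829 J
Dose = E_total / mass = 192.9829 / 10.1
Dose = 19.1072 Gy

19.1072 Gy


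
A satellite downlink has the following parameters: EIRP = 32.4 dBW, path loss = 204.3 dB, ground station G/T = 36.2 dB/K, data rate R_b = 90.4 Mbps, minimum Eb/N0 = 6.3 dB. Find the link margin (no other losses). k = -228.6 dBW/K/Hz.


C/N0 = EIRP - FSPL + G/T - k = 32.4 - 204.3 + 36.2 - (-228.6)
C/N0 = 92.9000 dB-Hz
R_b = 90.4 Mbps = 9.04e+07 bps -> 10*log10(R_b) = 79.5617 dB-Hz
Eb/N0 = C/N0 - 10*log10(R_b) = 92.9000 - 79.5617 = 13.3383 dB
Margin = Eb/N0 - Eb/N0_req = 13.3383 - 6.3 = 7.0383 dB (link closes)

7.0383 dB


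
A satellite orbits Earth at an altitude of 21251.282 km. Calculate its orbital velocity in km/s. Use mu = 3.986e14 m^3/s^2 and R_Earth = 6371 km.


r = R_E + alt = 6371.0 + 21251.282 = 27622.2820 km = 2.7622282e+07 m
v = sqrt(mu/r) = sqrt(3.986e14 / 2.7622282e+07) = 3798.7339 m/s = 3.7987 km/s

3.7987 km/s


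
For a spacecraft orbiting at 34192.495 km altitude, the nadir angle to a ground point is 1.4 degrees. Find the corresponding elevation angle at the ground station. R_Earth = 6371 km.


r = R_E + alt = 40563.4950 km
Law of sines in the satellite / Earth-center / ground-point triangle:
  sin(nadir)/R_E = sin(90 + el)/r  =>  cos(el) = (r/R_E)*sin(nadir)
cos(el) = (40563.4950 / 6371.0000) * sin(1.4 deg) = 0.1555571
el = arccos(0.1555571) = 81.0509 deg
(Earth-central angle = 90 - nadir - el = 7.5491 deg)

81.0509 degrees


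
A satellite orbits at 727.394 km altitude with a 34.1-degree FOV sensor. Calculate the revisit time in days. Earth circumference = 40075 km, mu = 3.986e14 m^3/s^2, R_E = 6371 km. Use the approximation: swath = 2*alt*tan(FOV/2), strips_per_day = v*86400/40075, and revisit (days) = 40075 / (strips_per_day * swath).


swath = 2*727.394*tan(0.2975786) = 446.1619 km
v = sqrt(mu/r) = 7493.5670 m/s = 7.4936 km/s
strips/day = v*86400/40075 = 7.4936*86400/40075 = 16.1558
coverage/day = strips * swath = 16.1558 * 446.1619 = 7208.1081 km
revisit = 40075 / 7208.1081 = 5.5597 days

5.5597 days


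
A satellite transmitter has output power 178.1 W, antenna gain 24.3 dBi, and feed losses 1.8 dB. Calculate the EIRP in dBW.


Pt = 178.1 W = 22.5066 dBW
EIRP = Pt_dBW + Gt - losses = 22.5066 + 24.3 - 1.8 = 45.0066 dBW

45.0066 dBW


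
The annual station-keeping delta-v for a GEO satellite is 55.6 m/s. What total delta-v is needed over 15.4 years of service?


dV = rate * years = 55.6 * 15.4
dV = 856.2400 m/s

856.2400 m/s


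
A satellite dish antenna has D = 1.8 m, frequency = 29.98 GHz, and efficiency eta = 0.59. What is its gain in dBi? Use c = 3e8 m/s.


lambda = c/f = 3e8 / 2.998e+10 = 0.01000667 m
G = eta*(pi*D/lambda)^2 = 0.59*(pi*1.8/0.01000667)^2
G = 188415.8851 (linear)
G = 10*log10(188415.8851) = 52.7512 dBi

52.7512 dBi


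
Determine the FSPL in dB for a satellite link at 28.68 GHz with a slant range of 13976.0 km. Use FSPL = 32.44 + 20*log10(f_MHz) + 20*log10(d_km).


f = 28.68 GHz = 28680.0000 MHz
d = 13976.0 km
FSPL = 32.44 + 20*log10(28680.0000) + 20*log10(13976.0)
FSPL = 32.44 + 89.1516 + 82.9077
FSPL = 204.4992 dB

204.4992 dB


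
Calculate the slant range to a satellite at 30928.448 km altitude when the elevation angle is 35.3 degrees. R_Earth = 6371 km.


h = 30928.448 km, el = 35.3 deg
d = -R_E*sin(el) + sqrt((R_E*sin(el))^2 + 2*R_E*h + h^2)
d = -6371.0000*sin(0.6161012) + sqrt((6371.0000*0.5778576)^2 + 2*6371.0000*30928.448 + 30928.448^2)
d = 33253.7212 km

33253.7212 km


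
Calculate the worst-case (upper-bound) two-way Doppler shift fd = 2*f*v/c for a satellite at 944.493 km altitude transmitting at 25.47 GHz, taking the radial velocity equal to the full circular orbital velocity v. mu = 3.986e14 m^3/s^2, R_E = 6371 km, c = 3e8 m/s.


r = 7.315493e+06 m
v = sqrt(mu/r) = 7381.5378 m/s (worst-case radial velocity)
f = 25.47 GHz = 2.547e+10 Hz
fd = 2*f*v/c = 2*2.547e+10*7381.5378/3.0e+08
fd = 1.2533851e+06 Hz

1.2534e+06 Hz


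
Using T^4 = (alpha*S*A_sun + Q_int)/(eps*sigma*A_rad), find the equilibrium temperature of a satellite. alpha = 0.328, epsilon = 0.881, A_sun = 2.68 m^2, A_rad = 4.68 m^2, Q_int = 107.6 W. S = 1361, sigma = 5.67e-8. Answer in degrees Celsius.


Numerator = alpha*S*A_sun + Q_int = 0.328*1361*2.68 + 107.6 = 1303.9734 W
Denominator = eps*sigma*A_rad = 0.881*5.67e-8*4.68 = 2.3377864e-07 W/K^4
T^4 = 5.5778127e+09 K^4
T = 273.2851 K = 0.1351173 C

0.1351 degrees Celsius


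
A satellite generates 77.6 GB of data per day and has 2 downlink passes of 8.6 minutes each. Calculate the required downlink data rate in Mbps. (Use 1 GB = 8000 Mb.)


total contact time = 2 * 8.6 * 60 = 1032.0000 s
data = 77.6 GB = 620800.0000 Mb
rate = 620800.0000 / 1032.0000 = 601.5504 Mbps

601.5504 Mbps


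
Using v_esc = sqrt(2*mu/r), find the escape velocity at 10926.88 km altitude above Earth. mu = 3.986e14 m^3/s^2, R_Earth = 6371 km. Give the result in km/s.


r = 6371.0 + 10926.88 = 17297.8800 km = 1.729788e+07 m
v_esc = sqrt(2*mu/r) = sqrt(2*3.986e14 / 1.729788e+07)
v_esc = 6788.7092 m/s = 6.7887 km/s

6.7887 km/s


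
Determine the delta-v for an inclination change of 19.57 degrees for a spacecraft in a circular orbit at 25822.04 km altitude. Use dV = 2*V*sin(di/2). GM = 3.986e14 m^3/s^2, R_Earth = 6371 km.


r = 32193.0400 km = 3.219304e+07 m
V = sqrt(mu/r) = 3518.7438 m/s
di = 19.57 deg = 0.3415609 rad
dV = 2*V*sin(di/2) = 2*3518.7438*sin(0.1707805)
dV = 1196.0317 m/s = 1.1960 km/s

1.1960 km/s


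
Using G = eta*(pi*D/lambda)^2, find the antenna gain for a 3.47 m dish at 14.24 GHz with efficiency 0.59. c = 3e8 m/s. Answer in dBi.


lambda = c/f = 3e8 / 1.424e+10 = 0.02106742 m
G = eta*(pi*D/lambda)^2 = 0.59*(pi*3.47/0.02106742)^2
G = 157974.9315 (linear)
G = 10*log10(157974.9315) = 51.9859 dBi

51.9859 dBi


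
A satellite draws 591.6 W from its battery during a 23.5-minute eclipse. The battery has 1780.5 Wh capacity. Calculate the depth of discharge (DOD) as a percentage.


E_used = P * t / 60 = 591.6 * 23.5 / 60 = 231.7100 Wh
DOD = E_used / E_total * 100 = 231.7100 / 1780.5 * 100
DOD = 13.0138 %

13.0138 %


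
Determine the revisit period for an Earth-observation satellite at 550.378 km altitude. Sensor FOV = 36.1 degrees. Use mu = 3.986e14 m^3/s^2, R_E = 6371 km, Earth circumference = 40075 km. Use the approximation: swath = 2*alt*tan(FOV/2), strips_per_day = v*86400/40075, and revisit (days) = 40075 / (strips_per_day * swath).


swath = 2*550.378*tan(0.3150319) = 358.7196 km
v = sqrt(mu/r) = 7588.7870 m/s = 7.5888 km/s
strips/day = v*86400/40075 = 7.5888*86400/40075 = 16.3611
coverage/day = strips * swath = 16.3611 * 358.7196 = 5869.0484 km
revisit = 40075 / 5869.0484 = 6.8282 days

6.8282 days
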